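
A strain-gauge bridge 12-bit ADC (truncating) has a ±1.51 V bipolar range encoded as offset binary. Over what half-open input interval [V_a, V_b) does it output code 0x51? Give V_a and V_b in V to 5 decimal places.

[-1.45028 V, -1.44954 V)

LSB = 3.02/2^12 = 0.737 mV.
Code 0x51 = 81 decimal.
V_a = V_low + 81·LSB = -1.45028 V; V_b = V_low + 82·LSB = -1.44954 V.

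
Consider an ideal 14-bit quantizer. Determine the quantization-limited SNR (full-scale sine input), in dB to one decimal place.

SNR ≈ 6.02·N + 1.76 dB = 6.02·14 + 1.76 = 86.04 dB.

86.0 dB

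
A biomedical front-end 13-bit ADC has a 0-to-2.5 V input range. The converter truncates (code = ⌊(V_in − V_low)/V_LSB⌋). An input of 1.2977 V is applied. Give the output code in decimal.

LSB = 2.5 V / 8192 = 305.18 µV.
(V_in − V_low)/LSB = (1.2977 − 0) / 0.000305176 = 4252.303.
So the output code is 4252.

code 4252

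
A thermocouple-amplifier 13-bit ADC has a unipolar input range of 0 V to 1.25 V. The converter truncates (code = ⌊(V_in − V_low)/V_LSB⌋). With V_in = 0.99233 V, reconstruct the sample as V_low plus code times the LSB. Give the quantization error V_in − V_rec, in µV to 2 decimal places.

50.95 µV

One LSB is 1.25 V / 8192 = 152.59 µV.
Scaled input = 6503.3339 LSBs, so code = 6503.
Code 6503 maps back to 0 + 6503×0.000152588 V = 0.99227905 V.
V_in − V_rec = 5.09473e-05 V = 50.95 µV.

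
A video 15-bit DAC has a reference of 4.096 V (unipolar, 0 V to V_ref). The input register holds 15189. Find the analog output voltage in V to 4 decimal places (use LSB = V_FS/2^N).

LSB = 4.096 V / 2^15 = 125.00 µV.
V_out = 0 + 15189 × 0.000125 V = 1.89863 V.

1.8986 V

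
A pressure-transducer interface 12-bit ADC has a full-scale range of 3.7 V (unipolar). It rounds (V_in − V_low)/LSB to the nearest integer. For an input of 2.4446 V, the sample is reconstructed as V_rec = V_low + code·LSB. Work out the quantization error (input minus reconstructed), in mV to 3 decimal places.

One LSB is 3.7 V / 4096 = 0.903 mV.
(V_in − V_low)/LSB = (2.4446 − 0)/0.00090332 = 2706.2383 → code 2706 (round).
V_rec = 0 + 2706·0.00090332 = 2.4443848 V.
Difference: 0.000215234 V → 0.215 mV.

0.215 mV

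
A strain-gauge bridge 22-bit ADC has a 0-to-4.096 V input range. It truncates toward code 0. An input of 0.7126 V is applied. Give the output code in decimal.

code 729702

With 4194304 levels over 4.096 V, one step is 0.98 µV.
(V_in − V_low)/LSB = (0.7126 − 0) / 9.76563e-07 = 729702.400.
Floor → code 729702.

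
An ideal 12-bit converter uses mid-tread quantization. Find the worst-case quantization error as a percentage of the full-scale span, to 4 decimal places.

0.0122 %

Rounding → worst-case error = ½ LSB = V_FS/2^13, so 100/8192 = 0.012207 % of full scale.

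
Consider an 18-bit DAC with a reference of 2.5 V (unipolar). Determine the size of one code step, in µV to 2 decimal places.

9.54 µV

Full-scale span = 2.5 V.
LSB = 2.5 / 2^18 = 2.5 / 262144 = 9.53674e-06 V = 9.54 µV.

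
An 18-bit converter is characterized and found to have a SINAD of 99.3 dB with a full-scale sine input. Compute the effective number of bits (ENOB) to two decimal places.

ENOB = (SINAD − 1.76) / 6.02 = (99.3 − 1.76)/6.02 = 16.203.

16.20 bits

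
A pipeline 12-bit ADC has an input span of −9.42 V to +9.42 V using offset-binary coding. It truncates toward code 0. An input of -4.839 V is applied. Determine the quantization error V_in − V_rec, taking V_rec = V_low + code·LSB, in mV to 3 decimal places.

One LSB is 18.84 V / 4096 = 4.600 mV.
Scaled input = 995.9541 LSBs, so code = 995.
Code 995 maps back to (−9.42) + 995×0.00459961 V = -4.8433887 V.
Difference: 0.00438867 V → 4.389 mV.

4.389 mV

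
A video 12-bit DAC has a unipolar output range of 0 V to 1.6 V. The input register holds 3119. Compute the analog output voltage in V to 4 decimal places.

1.2184 V

LSB = 1.6 V / 2^12 = 390.62 µV.
V_out = 0 + 3119 × 0.000390625 V = 1.21836 V.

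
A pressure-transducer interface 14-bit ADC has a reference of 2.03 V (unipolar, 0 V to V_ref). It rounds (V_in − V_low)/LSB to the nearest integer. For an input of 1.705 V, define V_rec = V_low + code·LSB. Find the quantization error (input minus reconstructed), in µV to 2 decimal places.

-6.71 µV

LSB = 2.03/2^14 = 123.90 µV.
(1.705 − 0)/0.000123901 = 13760.9458; round gives code 13761.
Code 13761 maps back to 0 + 13761×0.000123901 V = 1.7050067 V.
V_in − V_rec = -6.71387e-06 V = -6.71 µV.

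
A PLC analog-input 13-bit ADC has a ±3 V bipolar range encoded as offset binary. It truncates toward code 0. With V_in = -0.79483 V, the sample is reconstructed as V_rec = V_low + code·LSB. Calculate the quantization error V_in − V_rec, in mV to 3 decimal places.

One LSB is 6 V / 8192 = 0.732 mV.
(V_in − V_low)/LSB = (-0.79483 − (−3))/0.000732422 = 3010.7921 → code 3010 (floor).
Reconstructed: -0.79541016 V.
V_in − V_rec = 0.000580156 V = 0.580 mV.

0.580 mV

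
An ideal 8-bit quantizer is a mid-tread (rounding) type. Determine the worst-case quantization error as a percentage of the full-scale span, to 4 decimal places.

0.1953 %

Rounding → worst-case error = ½ LSB = V_FS/2^9, so 100/512 = 0.195312 % of full scale.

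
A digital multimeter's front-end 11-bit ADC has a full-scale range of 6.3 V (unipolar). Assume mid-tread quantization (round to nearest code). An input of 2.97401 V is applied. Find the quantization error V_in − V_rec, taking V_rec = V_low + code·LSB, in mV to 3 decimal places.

-0.648 mV

One LSB is 6.3 V / 2048 = 3.076 mV.
(V_in − V_low)/LSB = (2.97401 − 0)/0.00307617 = 966.7893 → code 967 (round).
Code 967 maps back to 0 + 967×0.00307617 V = 2.9746582 V.
Difference: -0.000648203 V → -0.648 mV.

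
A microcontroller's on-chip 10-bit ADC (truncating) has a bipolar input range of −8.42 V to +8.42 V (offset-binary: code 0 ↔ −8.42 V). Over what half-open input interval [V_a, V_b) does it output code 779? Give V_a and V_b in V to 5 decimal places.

LSB = 16.84/2^10 = 16.445 mV.
V_a = V_low + 779·LSB = 4.3909 V; V_b = V_low + 780·LSB = 4.40734 V.

[4.39090 V, 4.40734 V)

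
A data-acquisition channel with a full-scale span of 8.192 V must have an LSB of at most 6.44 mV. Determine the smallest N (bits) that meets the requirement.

Number of steps required ≥ 8.192 V / 6.44 mV = 1272.05.
Need 2^N ≥ 1272.05; 2^10 = 1024, 2^11 = 2048.
Minimum N = 11.

11 bits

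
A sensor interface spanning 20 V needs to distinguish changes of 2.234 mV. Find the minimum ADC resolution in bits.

14 bits

Number of steps required ≥ 20 V / 2.234 mV = 8952.55.
Need 2^N ≥ 8952.55; 2^13 = 8192, 2^14 = 16384.
Minimum N = 14.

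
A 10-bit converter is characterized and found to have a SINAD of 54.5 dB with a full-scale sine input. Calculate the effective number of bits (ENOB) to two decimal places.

8.76 bits

ENOB = (SINAD − 1.76) / 6.02 = (54.5 − 1.76)/6.02 = 8.761.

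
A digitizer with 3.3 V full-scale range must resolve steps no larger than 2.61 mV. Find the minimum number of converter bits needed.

11 bits

Number of steps required ≥ 3.3 V / 2.61 mV = 1264.37.
Need 2^N ≥ 1264.37; 2^10 = 1024, 2^11 = 2048.
Minimum N = 11.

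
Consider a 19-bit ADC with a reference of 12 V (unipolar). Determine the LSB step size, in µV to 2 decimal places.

Full-scale span = 12 V.
LSB = 12 / 2^19 = 12 / 524288 = 2.28882e-05 V = 22.89 µV.

22.89 µV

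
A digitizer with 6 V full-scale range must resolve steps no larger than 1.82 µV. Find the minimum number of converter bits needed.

22 bits

Number of steps required ≥ 6 V / 1.82 µV = 3296703.30.
Need 2^N ≥ 3296703.30; 2^21 = 2097152, 2^22 = 4194304.
Minimum N = 22.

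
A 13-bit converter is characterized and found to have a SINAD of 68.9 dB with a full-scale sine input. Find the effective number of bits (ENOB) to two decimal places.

11.15 bits

ENOB = (SINAD − 1.76) / 6.02 = (68.9 − 1.76)/6.02 = 11.153.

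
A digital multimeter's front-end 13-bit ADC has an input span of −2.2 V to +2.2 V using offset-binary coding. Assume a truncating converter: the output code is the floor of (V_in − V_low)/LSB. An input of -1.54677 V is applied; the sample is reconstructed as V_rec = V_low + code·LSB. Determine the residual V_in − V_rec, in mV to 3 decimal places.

0.105 mV

LSB = 4.4/2^13 = 0.537 mV.
Scaled input = 1216.1955 LSBs, so code = 1216.
Code 1216 maps back to (−2.2) + 1216×0.000537109 V = -1.546875 V.
Difference: 0.000105 V → 0.105 mV.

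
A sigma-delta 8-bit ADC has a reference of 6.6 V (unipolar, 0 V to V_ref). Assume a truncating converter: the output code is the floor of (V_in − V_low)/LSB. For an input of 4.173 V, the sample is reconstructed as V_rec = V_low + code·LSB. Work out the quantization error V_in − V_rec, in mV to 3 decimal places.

One LSB is 6.6 V / 256 = 25.781 mV.
(4.173 − 0)/0.0257812 = 161.8618; ⌊·⌋ gives code 161.
V_rec = 0 + 161·0.0257812 = 4.1507812 V.
Error = 4.173 − 4.1507812 = 0.0222187 V = 22.219 mV.

22.219 mV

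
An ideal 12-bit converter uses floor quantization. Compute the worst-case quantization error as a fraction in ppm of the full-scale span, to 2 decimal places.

Truncating → worst-case error = 1 LSB = V_FS/2^12, so 1e+06/4096 = 244.141 ppm of full scale.

244.14 ppm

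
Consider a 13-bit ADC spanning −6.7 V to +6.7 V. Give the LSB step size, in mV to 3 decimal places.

1.636 mV

Full-scale span = 13.4 V.
LSB = 13.4 / 2^13 = 13.4 / 8192 = 0.00163574 V = 1.636 mV.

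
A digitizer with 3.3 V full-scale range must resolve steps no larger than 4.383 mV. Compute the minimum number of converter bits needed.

10 bits

Number of steps required ≥ 3.3 V / 4.383 mV = 752.91.
Need 2^N ≥ 752.91; 2^9 = 512, 2^10 = 1024.
Minimum N = 10.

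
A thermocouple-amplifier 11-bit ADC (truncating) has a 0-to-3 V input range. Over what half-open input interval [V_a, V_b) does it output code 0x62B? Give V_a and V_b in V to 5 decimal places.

LSB = 3/2^11 = 1.465 mV.
Code 0x62B = 1579 decimal.
V_a = V_low + 1579·LSB = 2.31299 V; V_b = V_low + 1580·LSB = 2.31445 V.

[2.31299 V, 2.31445 V)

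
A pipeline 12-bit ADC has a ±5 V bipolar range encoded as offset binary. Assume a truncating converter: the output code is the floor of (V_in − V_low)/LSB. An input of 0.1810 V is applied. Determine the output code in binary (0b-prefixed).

LSB = 10 V / 4096 = 2.441 mV.
(V_in − V_low)/LSB = (0.1810 − (−5)) / 0.00244141 = 2122.138.
⌊·⌋(2122.138) = 2122.
In binary (0b-prefixed): 0b100001001010.

code 0b100001001010 (decimal 2122)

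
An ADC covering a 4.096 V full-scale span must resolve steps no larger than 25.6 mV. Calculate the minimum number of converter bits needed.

Number of steps required ≥ 4.096 V / 25.6 mV = 160.00.
Need 2^N ≥ 160.00; 2^7 = 128, 2^8 = 256.
Minimum N = 8.

8 bits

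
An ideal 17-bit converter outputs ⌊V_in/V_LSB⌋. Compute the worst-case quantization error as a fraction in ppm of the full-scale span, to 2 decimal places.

7.63 ppm

Truncating → worst-case error = 1 LSB = V_FS/2^17, so 1e+06/131072 = 7.62939 ppm of full scale.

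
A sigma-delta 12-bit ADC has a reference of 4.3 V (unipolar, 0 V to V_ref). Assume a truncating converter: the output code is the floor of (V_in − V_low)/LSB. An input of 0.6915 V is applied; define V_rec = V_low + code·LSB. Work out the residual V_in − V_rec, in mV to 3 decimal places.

Step size: 4.3 V ÷ 2^12 = 1.050 mV.
(0.6915 − 0)/0.0010498 = 658.6940; ⌊·⌋ gives code 658.
Code 658 maps back to 0 + 658×0.0010498 V = 0.69077148 V.
V_in − V_rec = 0.000728516 V = 0.729 mV.

0.729 mV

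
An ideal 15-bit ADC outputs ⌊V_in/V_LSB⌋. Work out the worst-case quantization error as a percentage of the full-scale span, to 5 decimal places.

0.00305 %

Truncating → worst-case error = 1 LSB = V_FS/2^15, so 100/32768 = 0.00305176 % of full scale.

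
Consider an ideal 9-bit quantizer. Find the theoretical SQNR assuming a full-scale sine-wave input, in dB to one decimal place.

SNR ≈ 6.02·N + 1.76 dB = 6.02·9 + 1.76 = 55.94 dB.

55.9 dB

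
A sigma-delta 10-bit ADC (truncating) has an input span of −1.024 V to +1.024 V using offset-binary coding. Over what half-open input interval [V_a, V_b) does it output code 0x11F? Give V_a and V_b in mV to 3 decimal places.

[-450.000 mV, -448.000 mV)

LSB = 2.048/2^10 = 2.000 mV.
Code 0x11F = 287 decimal.
V_a = V_low + 287·LSB = -0.45 V; V_b = V_low + 288·LSB = -0.448 V.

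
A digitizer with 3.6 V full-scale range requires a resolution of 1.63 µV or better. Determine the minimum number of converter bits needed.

Number of steps required ≥ 3.6 V / 1.63 µV = 2208588.96.
Need 2^N ≥ 2208588.96; 2^21 = 2097152, 2^22 = 4194304.
Minimum N = 22.

22 bits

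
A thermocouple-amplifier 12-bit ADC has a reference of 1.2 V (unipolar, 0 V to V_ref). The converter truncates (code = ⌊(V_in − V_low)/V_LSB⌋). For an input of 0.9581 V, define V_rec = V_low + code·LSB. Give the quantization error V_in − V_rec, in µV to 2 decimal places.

92.19 µV

Step size: 1.2 V ÷ 2^12 = 292.97 µV.
(0.9581 − 0)/0.000292969 = 3270.3147; ⌊·⌋ gives code 3270.
Code 3270 maps back to 0 + 3270×0.000292969 V = 0.95800781 V.
Difference: 9.21875e-05 V → 92.19 µV.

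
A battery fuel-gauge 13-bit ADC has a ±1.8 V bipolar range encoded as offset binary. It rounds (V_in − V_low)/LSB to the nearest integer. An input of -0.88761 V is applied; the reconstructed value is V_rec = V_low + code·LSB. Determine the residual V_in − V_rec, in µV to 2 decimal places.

85.31 µV

LSB = 3.6/2^13 = 439.45 µV.
(V_in − V_low)/LSB = (-0.88761 − (−1.8))/0.000439453 = 2076.1941 → code 2076 (round).
V_rec = (−1.8) + 2076·0.000439453 = -0.88769531 V.
Error = -0.88761 − (−0.88769531) = 8.53125e-05 V = 85.31 µV.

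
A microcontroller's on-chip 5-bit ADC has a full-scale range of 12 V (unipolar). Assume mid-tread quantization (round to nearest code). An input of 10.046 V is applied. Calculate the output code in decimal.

code 27

With 32 levels over 12 V, one step is 375.000 mV.
Input sits at 26.789 steps above V_low.
Round → code 27.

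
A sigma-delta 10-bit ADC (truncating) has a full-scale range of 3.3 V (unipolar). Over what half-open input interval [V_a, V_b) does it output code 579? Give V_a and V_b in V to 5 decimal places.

[1.86592 V, 1.86914 V)

LSB = 3.3/2^10 = 3.223 mV.
V_a = V_low + 579·LSB = 1.86592 V; V_b = V_low + 580·LSB = 1.86914 V.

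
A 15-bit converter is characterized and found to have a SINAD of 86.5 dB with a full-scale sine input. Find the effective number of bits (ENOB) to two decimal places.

ENOB = (SINAD − 1.76) / 6.02 = (86.5 − 1.76)/6.02 = 14.076.

14.08 bits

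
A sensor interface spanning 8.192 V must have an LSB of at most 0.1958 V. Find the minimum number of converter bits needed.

6 bits

Number of steps required ≥ 8.192 V / 0.1958 V = 41.84.
Need 2^N ≥ 41.84; 2^5 = 32, 2^6 = 64.
Minimum N = 6.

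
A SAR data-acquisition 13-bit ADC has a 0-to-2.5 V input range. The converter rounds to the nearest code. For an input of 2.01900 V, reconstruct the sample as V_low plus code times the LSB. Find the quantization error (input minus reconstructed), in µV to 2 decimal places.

-42.97 µV

LSB = 2.5/2^13 = 305.18 µV.
Scaled input = 6615.8592 LSBs, so code = 6616.
Reconstructed: 2.019043 V.
Difference: -4.29687e-05 V → -42.97 µV.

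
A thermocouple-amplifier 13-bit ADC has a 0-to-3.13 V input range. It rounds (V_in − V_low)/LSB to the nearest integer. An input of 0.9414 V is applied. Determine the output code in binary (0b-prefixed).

code 0b100110100000 (decimal 2464)

LSB = 3.13 V / 8192 = 382.08 µV.
Input sits at 2463.881 steps above V_low.
Round → code 2464.
In binary (0b-prefixed): 0b100110100000.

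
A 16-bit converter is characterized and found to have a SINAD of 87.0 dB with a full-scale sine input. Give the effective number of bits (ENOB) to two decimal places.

ENOB = (SINAD − 1.76) / 6.02 = (87.0 − 1.76)/6.02 = 14.159.

14.16 bits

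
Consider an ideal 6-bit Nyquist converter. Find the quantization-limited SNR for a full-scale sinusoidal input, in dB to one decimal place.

SNR ≈ 6.02·N + 1.76 dB = 6.02·6 + 1.76 = 37.88 dB.

37.9 dB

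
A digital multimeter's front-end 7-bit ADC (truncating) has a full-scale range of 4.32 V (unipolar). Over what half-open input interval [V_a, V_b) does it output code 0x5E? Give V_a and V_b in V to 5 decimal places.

[3.17250 V, 3.20625 V)

LSB = 4.32/2^7 = 33.750 mV.
Code 0x5E = 94 decimal.
V_a = V_low + 94·LSB = 3.1725 V; V_b = V_low + 95·LSB = 3.20625 V.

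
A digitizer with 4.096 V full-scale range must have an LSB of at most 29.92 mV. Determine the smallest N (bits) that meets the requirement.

Number of steps required ≥ 4.096 V / 29.92 mV = 136.90.
Need 2^N ≥ 136.90; 2^7 = 128, 2^8 = 256.
Minimum N = 8.

8 bits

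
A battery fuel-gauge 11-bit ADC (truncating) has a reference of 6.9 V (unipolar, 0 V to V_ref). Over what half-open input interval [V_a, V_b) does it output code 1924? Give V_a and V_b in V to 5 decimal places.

LSB = 6.9/2^11 = 3.369 mV.
V_a = V_low + 1924·LSB = 6.48223 V; V_b = V_low + 1925·LSB = 6.4856 V.

[6.48223 V, 6.48560 V)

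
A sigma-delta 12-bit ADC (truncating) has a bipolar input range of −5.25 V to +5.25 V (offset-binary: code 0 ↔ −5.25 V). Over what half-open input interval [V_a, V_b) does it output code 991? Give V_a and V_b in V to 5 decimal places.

LSB = 10.5/2^12 = 2.563 mV.
V_a = V_low + 991·LSB = -2.70959 V; V_b = V_low + 992·LSB = -2.70703 V.

[-2.70959 V, -2.70703 V)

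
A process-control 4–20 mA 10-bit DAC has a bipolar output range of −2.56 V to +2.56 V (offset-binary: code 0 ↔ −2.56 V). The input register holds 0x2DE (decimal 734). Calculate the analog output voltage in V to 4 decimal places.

LSB = 5.12 V / 2^10 = 5.000 mV.
Code 0x2DE = 734 decimal.
V_out = (−2.56) + 734 × 0.005 V = 1.11 V.

1.1100 V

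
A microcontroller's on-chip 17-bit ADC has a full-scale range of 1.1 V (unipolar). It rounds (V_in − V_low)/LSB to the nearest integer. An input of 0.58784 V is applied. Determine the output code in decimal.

With 131072 levels over 1.1 V, one step is 8.39 µV.
Input sits at 70044.877 steps above V_low.
round(70044.877) = 70045.

code 70045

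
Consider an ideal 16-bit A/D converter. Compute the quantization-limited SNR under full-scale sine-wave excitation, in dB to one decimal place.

SNR ≈ 6.02·N + 1.76 dB = 6.02·16 + 1.76 = 98.08 dB.

98.1 dB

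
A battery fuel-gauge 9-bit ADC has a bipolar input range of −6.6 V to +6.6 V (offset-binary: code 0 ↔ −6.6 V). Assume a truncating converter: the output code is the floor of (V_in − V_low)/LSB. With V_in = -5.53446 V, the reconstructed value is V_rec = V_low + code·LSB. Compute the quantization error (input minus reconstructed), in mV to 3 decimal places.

8.509 mV

Step size: 13.2 V ÷ 2^9 = 25.781 mV.
(V_in − V_low)/LSB = (-5.53446 − (−6.6))/0.0257812 = 41.3300 → code 41 (floor).
Reconstructed: -5.5429688 V.
V_in − V_rec = 0.00850875 V = 8.509 mV.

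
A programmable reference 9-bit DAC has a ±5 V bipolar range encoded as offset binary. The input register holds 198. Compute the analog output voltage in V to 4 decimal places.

LSB = 10 V / 2^9 = 19.531 mV.
V_out = (−5) + 198 × 0.0195312 V = -1.13281 V.

-1.1328 V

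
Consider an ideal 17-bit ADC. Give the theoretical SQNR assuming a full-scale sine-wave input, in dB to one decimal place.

104.1 dB

SNR ≈ 6.02·N + 1.76 dB = 6.02·17 + 1.76 = 104.10 dB.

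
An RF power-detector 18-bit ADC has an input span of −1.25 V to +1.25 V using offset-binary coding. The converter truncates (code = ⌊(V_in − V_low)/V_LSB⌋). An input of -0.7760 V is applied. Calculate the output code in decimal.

code 49702

LSB = 2.5 V / 262144 = 9.54 µV.
(-0.7760 − (−1.25)) / 9.53674e-06 = 49702.502 LSBs.
⌊·⌋(49702.502) = 49702.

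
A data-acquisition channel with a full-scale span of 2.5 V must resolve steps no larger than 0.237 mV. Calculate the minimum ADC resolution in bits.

14 bits

Number of steps required ≥ 2.5 V / 0.237 mV = 10548.52.
Need 2^N ≥ 10548.52; 2^13 = 8192, 2^14 = 16384.
Minimum N = 14.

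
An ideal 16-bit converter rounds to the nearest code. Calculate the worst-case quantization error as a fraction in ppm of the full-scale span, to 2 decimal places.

7.63 ppm

Rounding → worst-case error = ½ LSB = V_FS/2^17, so 1e+06/131072 = 7.62939 ppm of full scale.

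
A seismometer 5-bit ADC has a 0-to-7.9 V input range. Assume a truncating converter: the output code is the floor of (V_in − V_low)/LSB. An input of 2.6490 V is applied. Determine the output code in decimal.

Full-scale span = 7.9 V; LSB = 7.9/2^5 = 246.875 mV.
Input sits at 10.730 steps above V_low.
⌊·⌋(10.730) = 10.

code 10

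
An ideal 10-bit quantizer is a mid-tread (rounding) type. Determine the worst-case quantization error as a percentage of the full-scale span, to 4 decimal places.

Rounding → worst-case error = ½ LSB = V_FS/2^11, so 100/2048 = 0.0488281 % of full scale.

0.0488 %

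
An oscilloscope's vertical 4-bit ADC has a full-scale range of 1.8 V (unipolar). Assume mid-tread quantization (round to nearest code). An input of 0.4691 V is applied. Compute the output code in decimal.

With 16 levels over 1.8 V, one step is 112.500 mV.
(0.4691 − 0) / 0.1125 = 4.170 LSBs.
Round → code 4.

code 4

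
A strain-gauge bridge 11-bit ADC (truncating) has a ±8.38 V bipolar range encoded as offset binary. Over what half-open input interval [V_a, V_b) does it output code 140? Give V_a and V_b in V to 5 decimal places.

[-7.23430 V, -7.22611 V)

LSB = 16.76/2^11 = 8.184 mV.
V_a = V_low + 140·LSB = -7.2343 V; V_b = V_low + 141·LSB = -7.22611 V.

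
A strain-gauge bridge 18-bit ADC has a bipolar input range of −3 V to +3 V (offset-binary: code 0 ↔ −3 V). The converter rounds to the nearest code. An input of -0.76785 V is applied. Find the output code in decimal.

code 97524

Full-scale span = 6 V; LSB = 6/2^18 = 22.89 µV.
(-0.76785 − (−3)) / 2.28882e-05 = 97524.122 LSBs.
round(97524.122) = 97524.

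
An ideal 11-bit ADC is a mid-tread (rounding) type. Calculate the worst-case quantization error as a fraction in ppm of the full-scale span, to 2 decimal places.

244.14 ppm

Rounding → worst-case error = ½ LSB = V_FS/2^12, so 1e+06/4096 = 244.141 ppm of full scale.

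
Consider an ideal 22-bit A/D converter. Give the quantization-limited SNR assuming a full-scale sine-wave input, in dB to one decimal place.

SNR ≈ 6.02·N + 1.76 dB = 6.02·22 + 1.76 = 134.20 dB.

134.2 dB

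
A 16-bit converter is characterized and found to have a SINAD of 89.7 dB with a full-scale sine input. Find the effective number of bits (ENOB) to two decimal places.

14.61 bits

ENOB = (SINAD − 1.76) / 6.02 = (89.7 − 1.76)/6.02 = 14.608.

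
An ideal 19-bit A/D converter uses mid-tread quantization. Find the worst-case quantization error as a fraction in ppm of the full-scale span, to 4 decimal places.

Rounding → worst-case error = ½ LSB = V_FS/2^20, so 1e+06/1048576 = 0.953674 ppm of full scale.

0.9537 ppm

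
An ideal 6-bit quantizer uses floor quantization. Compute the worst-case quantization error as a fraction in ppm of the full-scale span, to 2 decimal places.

15625.00 ppm

Truncating → worst-case error = 1 LSB = V_FS/2^6, so 1e+06/64 = 15625 ppm of full scale.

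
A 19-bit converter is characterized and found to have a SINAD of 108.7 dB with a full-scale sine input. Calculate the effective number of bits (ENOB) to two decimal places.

ENOB = (SINAD − 1.76) / 6.02 = (108.7 − 1.76)/6.02 = 17.764.

17.76 bits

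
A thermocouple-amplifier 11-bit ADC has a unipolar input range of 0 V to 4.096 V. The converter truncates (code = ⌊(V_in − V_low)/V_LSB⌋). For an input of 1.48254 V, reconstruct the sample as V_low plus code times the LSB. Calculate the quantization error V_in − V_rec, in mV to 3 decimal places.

LSB = 4.096/2^11 = 2.000 mV.
Scaled input = 741.2700 LSBs, so code = 741.
Reconstructed: 1.482 V.
Difference: 0.00054 V → 0.540 mV.

0.540 mV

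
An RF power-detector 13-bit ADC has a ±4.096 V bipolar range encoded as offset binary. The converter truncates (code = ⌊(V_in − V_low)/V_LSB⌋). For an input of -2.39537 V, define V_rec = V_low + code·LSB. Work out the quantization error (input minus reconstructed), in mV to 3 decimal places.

Step size: 8.192 V ÷ 2^13 = 1.000 mV.
(-2.39537 − (−4.096))/0.001 = 1700.6300; ⌊·⌋ gives code 1700.
V_rec = (−4.096) + 1700·0.001 = -2.396 V.
Error = -2.39537 − (−2.396) = 0.00063 V = 0.630 mV.

0.630 mV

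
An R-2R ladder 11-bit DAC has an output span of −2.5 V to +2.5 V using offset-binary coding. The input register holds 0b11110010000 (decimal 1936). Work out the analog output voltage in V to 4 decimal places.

LSB = 5 V / 2^11 = 2.441 mV.
Code 0b11110010000 = 1936 decimal.
V_out = (−2.5) + 1936 × 0.00244141 V = 2.22656 V.

2.2266 V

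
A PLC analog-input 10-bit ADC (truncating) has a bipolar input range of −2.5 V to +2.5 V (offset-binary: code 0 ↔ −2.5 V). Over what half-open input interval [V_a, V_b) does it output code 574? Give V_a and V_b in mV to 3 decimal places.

[302.734 mV, 307.617 mV)

LSB = 5/2^10 = 4.883 mV.
V_a = V_low + 574·LSB = 0.302734 V; V_b = V_low + 575·LSB = 0.307617 V.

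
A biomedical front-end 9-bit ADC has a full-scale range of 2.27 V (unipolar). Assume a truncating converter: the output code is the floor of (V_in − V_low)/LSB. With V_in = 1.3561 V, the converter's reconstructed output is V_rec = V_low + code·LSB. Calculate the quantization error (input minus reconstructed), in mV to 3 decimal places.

3.854 mV

LSB = 2.27/2^9 = 4.434 mV.
Scaled input = 305.8693 LSBs, so code = 305.
Code 305 maps back to 0 + 305×0.00443359 V = 1.3522461 V.
Error = 1.3561 − 1.3522461 = 0.00385391 V = 3.854 mV.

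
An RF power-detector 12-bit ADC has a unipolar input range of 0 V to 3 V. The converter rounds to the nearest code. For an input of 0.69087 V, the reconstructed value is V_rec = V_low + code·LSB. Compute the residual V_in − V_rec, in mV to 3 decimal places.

Step size: 3 V ÷ 2^12 = 0.732 mV.
(V_in − V_low)/LSB = (0.69087 − 0)/0.000732422 = 943.2678 → code 943 (round).
V_rec = 0 + 943·0.000732422 = 0.69067383 V.
V_in − V_rec = 0.000196172 V = 0.196 mV.

0.196 mV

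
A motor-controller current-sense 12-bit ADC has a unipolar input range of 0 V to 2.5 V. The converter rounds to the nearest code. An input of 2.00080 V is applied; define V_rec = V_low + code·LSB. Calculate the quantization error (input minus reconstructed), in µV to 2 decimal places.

LSB = 2.5/2^12 = 0.610 mV.
(V_in − V_low)/LSB = (2.00080 − 0)/0.000610352 = 3278.1107 → code 3278 (round).
Reconstructed: 2.0007324 V.
Difference: 6.75781e-05 V → 67.58 µV.

67.58 µV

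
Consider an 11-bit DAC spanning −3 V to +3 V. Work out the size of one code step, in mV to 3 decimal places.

Full-scale span = 6 V.
LSB = 6 / 2^11 = 6 / 2048 = 0.00292969 V = 2.930 mV.

2.930 mV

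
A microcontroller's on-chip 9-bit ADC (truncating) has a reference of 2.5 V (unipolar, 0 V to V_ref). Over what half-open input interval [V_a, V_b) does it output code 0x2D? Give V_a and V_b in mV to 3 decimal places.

LSB = 2.5/2^9 = 4.883 mV.
Code 0x2D = 45 decimal.
V_a = V_low + 45·LSB = 0.219727 V; V_b = V_low + 46·LSB = 0.224609 V.

[219.727 mV, 224.609 mV)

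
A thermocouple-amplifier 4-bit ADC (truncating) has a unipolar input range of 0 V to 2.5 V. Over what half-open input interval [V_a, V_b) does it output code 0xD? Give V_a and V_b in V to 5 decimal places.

LSB = 2.5/2^4 = 156.250 mV.
Code 0xD = 13 decimal.
V_a = V_low + 13·LSB = 2.03125 V; V_b = V_low + 14·LSB = 2.1875 V.

[2.03125 V, 2.18750 V)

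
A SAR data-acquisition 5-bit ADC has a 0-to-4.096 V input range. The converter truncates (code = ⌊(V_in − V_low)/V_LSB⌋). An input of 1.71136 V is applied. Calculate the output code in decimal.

With 32 levels over 4.096 V, one step is 128.000 mV.
Input sits at 13.370 steps above V_low.
⌊·⌋(13.370) = 13.

code 13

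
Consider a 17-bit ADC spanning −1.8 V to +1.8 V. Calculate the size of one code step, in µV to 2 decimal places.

Full-scale span = 3.6 V.
LSB = 3.6 / 2^17 = 3.6 / 131072 = 2.74658e-05 V = 27.47 µV.

27.47 µV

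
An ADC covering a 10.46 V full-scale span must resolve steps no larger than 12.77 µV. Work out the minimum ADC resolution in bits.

Number of steps required ≥ 10.46 V / 12.77 µV = 819107.28.
Need 2^N ≥ 819107.28; 2^19 = 524288, 2^20 = 1048576.
Minimum N = 20.

20 bits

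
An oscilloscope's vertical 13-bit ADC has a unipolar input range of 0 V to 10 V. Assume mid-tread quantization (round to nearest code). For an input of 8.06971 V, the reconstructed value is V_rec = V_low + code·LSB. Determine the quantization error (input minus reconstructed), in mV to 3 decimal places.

LSB = 10/2^13 = 1.221 mV.
Scaled input = 6610.7064 LSBs, so code = 6611.
V_rec = 0 + 6611·0.0012207 = 8.0700684 V.
V_in − V_rec = -0.000358359 V = -0.358 mV.

-0.358 mV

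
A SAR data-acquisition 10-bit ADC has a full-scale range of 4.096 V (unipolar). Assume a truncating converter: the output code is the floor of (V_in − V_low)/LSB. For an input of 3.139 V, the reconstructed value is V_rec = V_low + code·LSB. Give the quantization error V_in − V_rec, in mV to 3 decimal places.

3.000 mV

LSB = 4.096/2^10 = 4.000 mV.
(3.139 − 0)/0.004 = 784.7500; ⌊·⌋ gives code 784.
Code 784 maps back to 0 + 784×0.004 V = 3.136 V.
Error = 3.139 − 3.136 = 0.003 V = 3.000 mV.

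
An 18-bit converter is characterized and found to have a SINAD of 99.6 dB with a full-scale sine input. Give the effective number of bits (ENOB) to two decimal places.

ENOB = (SINAD − 1.76) / 6.02 = (99.6 − 1.76)/6.02 = 16.252.

16.25 bits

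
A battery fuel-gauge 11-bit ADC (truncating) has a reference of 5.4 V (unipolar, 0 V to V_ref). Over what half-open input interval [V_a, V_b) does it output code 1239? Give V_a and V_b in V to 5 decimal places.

[3.26689 V, 3.26953 V)

LSB = 5.4/2^11 = 2.637 mV.
V_a = V_low + 1239·LSB = 3.26689 V; V_b = V_low + 1240·LSB = 3.26953 V.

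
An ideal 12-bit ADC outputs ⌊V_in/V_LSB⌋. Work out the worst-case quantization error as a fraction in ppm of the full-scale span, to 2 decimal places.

Truncating → worst-case error = 1 LSB = V_FS/2^12, so 1e+06/4096 = 244.141 ppm of full scale.

244.14 ppm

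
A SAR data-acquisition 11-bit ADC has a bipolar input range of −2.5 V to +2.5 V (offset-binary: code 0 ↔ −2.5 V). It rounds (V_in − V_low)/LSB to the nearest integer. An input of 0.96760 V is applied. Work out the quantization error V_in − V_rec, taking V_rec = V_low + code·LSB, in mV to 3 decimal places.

0.803 mV

LSB = 5/2^11 = 2.441 mV.
(V_in − V_low)/LSB = (0.96760 − (−2.5))/0.00244141 = 1420.3290 → code 1420 (round).
V_rec = (−2.5) + 1420·0.00244141 = 0.96679688 V.
V_in − V_rec = 0.000803125 V = 0.803 mV.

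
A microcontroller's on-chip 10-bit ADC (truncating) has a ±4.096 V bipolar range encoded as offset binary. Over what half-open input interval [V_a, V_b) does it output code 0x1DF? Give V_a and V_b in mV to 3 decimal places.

[-264.000 mV, -256.000 mV)

LSB = 8.192/2^10 = 8.000 mV.
Code 0x1DF = 479 decimal.
V_a = V_low + 479·LSB = -0.264 V; V_b = V_low + 480·LSB = -0.256 V.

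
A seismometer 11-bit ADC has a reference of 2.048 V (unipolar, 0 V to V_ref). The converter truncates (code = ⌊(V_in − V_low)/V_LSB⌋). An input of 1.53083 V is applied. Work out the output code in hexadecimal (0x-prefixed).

code 0x5FA (decimal 1530)

Full-scale span = 2.048 V; LSB = 2.048/2^11 = 1.000 mV.
(V_in − V_low)/LSB = (1.53083 − 0) / 0.001 = 1530.830.
Floor → code 1530.
In hexadecimal (0x-prefixed): 0x5FA.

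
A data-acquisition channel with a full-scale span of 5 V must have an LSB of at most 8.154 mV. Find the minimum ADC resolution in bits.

Number of steps required ≥ 5 V / 8.154 mV = 613.20.
Need 2^N ≥ 613.20; 2^9 = 512, 2^10 = 1024.
Minimum N = 10.

10 bits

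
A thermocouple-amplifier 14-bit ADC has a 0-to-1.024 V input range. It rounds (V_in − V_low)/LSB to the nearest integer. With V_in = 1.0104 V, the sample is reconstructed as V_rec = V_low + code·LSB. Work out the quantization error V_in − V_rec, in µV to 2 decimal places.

25.00 µV

LSB = 1.024/2^14 = 62.50 µV.
(1.0104 − 0)/6.25e-05 = 16166.4000; round gives code 16166.
V_rec = 0 + 16166·6.25e-05 = 1.010375 V.
Difference: 2.5e-05 V → 25.00 µV.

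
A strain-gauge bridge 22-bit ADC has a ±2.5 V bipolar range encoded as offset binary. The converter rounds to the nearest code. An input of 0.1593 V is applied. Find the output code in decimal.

code 2230783

Full-scale span = 5 V; LSB = 5/2^22 = 1.19 µV.
(V_in − V_low)/LSB = (0.1593 − (−2.5)) / 1.19209e-06 = 2230782.525.
Round → code 2230783.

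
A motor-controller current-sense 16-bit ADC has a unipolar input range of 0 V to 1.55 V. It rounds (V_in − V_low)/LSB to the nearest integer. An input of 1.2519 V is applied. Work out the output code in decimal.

code 52932

Full-scale span = 1.55 V; LSB = 1.55/2^16 = 23.65 µV.
(V_in − V_low)/LSB = (1.2519 − 0) / 2.36511e-05 = 52931.947.
So the output code is 52932.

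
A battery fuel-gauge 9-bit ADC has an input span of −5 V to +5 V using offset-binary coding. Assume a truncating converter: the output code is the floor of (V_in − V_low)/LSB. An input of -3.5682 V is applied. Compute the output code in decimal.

code 73

LSB = 10 V / 512 = 19.531 mV.
(V_in − V_low)/LSB = (-3.5682 − (−5)) / 0.0195312 = 73.308.
So the output code is 73.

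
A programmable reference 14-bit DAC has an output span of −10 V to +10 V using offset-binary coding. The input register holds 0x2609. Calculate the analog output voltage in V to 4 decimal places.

LSB = 20 V / 2^14 = 1.221 mV.
Code 0x2609 = 9737 decimal.
V_out = (−10) + 9737 × 0.0012207 V = 1.88599 V.

1.8860 V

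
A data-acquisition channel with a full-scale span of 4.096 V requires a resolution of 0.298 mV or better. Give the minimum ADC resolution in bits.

14 bits

Number of steps required ≥ 4.096 V / 0.298 mV = 13744.97.
Need 2^N ≥ 13744.97; 2^13 = 8192, 2^14 = 16384.
Minimum N = 14.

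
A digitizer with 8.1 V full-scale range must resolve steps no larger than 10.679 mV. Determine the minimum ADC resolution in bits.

Number of steps required ≥ 8.1 V / 10.679 mV = 758.50.
Need 2^N ≥ 758.50; 2^9 = 512, 2^10 = 1024.
Minimum N = 10.

10 bits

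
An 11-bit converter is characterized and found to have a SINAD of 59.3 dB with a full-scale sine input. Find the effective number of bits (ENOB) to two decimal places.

9.56 bits

ENOB = (SINAD − 1.76) / 6.02 = (59.3 − 1.76)/6.02 = 9.558.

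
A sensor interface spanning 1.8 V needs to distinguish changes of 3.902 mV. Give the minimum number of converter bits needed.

Number of steps required ≥ 1.8 V / 3.902 mV = 461.30.
Need 2^N ≥ 461.30; 2^8 = 256, 2^9 = 512.
Minimum N = 9.

9 bits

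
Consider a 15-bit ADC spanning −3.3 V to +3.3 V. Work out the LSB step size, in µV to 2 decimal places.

201.42 µV

Full-scale span = 6.6 V.
LSB = 6.6 / 2^15 = 6.6 / 32768 = 0.000201416 V = 201.42 µV.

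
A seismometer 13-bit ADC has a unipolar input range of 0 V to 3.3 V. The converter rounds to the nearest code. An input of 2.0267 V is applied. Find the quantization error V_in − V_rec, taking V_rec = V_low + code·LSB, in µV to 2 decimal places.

52.05 µV

Step size: 3.3 V ÷ 2^13 = 402.83 µV.
Scaled input = 5031.1292 LSBs, so code = 5031.
V_rec = 0 + 5031·0.000402832 = 2.0266479 V.
Error = 2.0267 − 2.0266479 = 5.20508e-05 V = 52.05 µV.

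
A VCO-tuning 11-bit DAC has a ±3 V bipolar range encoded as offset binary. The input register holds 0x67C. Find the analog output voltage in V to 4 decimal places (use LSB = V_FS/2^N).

1.8633 V

LSB = 6 V / 2^11 = 2.930 mV.
Code 0x67C = 1660 decimal.
V_out = (−3) + 1660 × 0.00292969 V = 1.86328 V.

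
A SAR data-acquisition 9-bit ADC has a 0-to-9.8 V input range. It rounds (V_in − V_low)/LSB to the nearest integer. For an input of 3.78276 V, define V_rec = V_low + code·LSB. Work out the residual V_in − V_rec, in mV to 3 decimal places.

-7.084 mV

LSB = 9.8/2^9 = 19.141 mV.
Scaled input = 197.6299 LSBs, so code = 198.
Reconstructed: 3.7898438 V.
V_in − V_rec = -0.00708375 V = -7.084 mV.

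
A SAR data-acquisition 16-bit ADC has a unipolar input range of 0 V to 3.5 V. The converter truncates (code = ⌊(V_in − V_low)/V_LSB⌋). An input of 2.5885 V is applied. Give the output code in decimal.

Full-scale span = 3.5 V; LSB = 3.5/2^16 = 53.41 µV.
Input sits at 48468.553 steps above V_low.
⌊·⌋(48468.553) = 48468.

code 48468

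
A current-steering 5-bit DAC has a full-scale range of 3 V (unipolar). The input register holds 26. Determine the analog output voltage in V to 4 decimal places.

2.4375 V

LSB = 3 V / 2^5 = 93.750 mV.
V_out = 0 + 26 × 0.09375 V = 2.4375 V.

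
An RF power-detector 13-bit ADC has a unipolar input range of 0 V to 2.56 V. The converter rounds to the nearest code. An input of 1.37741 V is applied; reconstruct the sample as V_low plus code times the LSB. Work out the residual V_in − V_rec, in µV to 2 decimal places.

-90.00 µV

Step size: 2.56 V ÷ 2^13 = 312.50 µV.
(1.37741 − 0)/0.0003125 = 4407.7120; round gives code 4408.
Reconstructed: 1.3775 V.
Difference: -9e-05 V → -90.00 µV.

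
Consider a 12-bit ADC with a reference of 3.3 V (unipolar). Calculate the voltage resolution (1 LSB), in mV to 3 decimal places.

Full-scale span = 3.3 V.
LSB = 3.3 / 2^12 = 3.3 / 4096 = 0.000805664 V = 0.806 mV.

0.806 mV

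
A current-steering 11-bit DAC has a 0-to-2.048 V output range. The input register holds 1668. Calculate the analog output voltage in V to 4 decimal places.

LSB = 2.048 V / 2^11 = 1.000 mV.
V_out = 0 + 1668 × 0.001 V = 1.668 V.

1.6680 V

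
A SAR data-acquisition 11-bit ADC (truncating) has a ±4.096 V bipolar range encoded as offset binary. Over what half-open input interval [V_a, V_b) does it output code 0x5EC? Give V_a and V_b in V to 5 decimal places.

[1.96800 V, 1.97200 V)

LSB = 8.192/2^11 = 4.000 mV.
Code 0x5EC = 1516 decimal.
V_a = V_low + 1516·LSB = 1.968 V; V_b = V_low + 1517·LSB = 1.972 V.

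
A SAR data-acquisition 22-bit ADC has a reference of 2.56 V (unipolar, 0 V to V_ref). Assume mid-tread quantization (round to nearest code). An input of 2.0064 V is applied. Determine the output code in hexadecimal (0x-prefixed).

LSB = 2.56 V / 4194304 = 0.61 µV.
Input sits at 3287285.760 steps above V_low.
round(3287285.760) = 3287286.
In hexadecimal (0x-prefixed): 0x3228F6.

code 0x3228F6 (decimal 3287286)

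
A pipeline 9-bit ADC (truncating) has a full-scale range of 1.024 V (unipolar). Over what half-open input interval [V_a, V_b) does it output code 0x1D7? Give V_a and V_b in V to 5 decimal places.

LSB = 1.024/2^9 = 2.000 mV.
Code 0x1D7 = 471 decimal.
V_a = V_low + 471·LSB = 0.942 V; V_b = V_low + 472·LSB = 0.944 V.

[0.94200 V, 0.94400 V)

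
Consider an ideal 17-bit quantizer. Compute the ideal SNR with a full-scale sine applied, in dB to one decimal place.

SNR ≈ 6.02·N + 1.76 dB = 6.02·17 + 1.76 = 104.10 dB.

104.1 dB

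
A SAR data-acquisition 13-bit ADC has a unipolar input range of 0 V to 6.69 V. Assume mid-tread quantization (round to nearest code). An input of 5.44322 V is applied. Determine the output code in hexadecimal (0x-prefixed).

code 0x1A09 (decimal 6665)

LSB = 6.69 V / 8192 = 0.817 mV.
Input sits at 6665.300 steps above V_low.
So the output code is 6665.
In hexadecimal (0x-prefixed): 0x1A09.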